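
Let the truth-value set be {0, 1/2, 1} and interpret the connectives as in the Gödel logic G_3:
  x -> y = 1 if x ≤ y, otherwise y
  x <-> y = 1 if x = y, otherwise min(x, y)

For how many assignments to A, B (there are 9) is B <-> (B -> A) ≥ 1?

A = 0, B = 0 ↦ 0  <
A = 0, B = 1/2 ↦ 0  <
A = 0, B = 1 ↦ 0  <
A = 1/2, B = 0 ↦ 0  <
A = 1/2, B = 1/2 ↦ 1/2  <
A = 1/2, B = 1 ↦ 1/2  <
A = 1, B = 0 ↦ 0  <
A = 1, B = 1/2 ↦ 1/2  <
A = 1, B = 1 ↦ 1  ≥
So 1 of the 9 assignments meets the threshold.

1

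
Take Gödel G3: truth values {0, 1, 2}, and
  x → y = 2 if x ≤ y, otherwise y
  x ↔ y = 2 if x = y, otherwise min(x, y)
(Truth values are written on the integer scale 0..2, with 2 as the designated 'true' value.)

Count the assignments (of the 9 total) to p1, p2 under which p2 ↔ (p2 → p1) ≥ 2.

1

p1 = 0, p2 = 0 ↦ 0  <
p1 = 0, p2 = 1 ↦ 0  <
p1 = 0, p2 = 2 ↦ 0  <
p1 = 1, p2 = 0 ↦ 0  <
p1 = 1, p2 = 1 ↦ 1  <
p1 = 1, p2 = 2 ↦ 1  <
p1 = 2, p2 = 0 ↦ 0  <
p1 = 2, p2 = 1 ↦ 1  <
p1 = 2, p2 = 2 ↦ 2  ≥
So 1 of the 9 assignments meets the threshold.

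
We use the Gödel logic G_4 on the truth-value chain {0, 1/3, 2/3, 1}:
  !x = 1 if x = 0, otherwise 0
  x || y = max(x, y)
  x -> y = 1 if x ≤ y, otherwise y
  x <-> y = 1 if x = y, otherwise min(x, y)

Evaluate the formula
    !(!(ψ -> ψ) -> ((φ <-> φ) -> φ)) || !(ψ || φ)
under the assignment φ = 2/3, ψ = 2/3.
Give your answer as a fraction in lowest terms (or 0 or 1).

0

ψ -> ψ = 2/3 -> 2/3 = 1
!(ψ -> ψ) = !1 = 0
φ <-> φ = 2/3 <-> 2/3 = 1
(φ <-> φ) -> φ = 1 -> 2/3 = 2/3
!(ψ -> ψ) -> ((φ <-> φ) -> φ) = 0 -> 2/3 = 1
!(!(ψ -> ψ) -> ((φ <-> φ) -> φ)) = !1 = 0
ψ || φ = 2/3 || 2/3 = 2/3
!(ψ || φ) = !2/3 = 0
!(!(ψ -> ψ) -> ((φ <-> φ) -> φ)) || !(ψ || φ) = 0 || 0 = 0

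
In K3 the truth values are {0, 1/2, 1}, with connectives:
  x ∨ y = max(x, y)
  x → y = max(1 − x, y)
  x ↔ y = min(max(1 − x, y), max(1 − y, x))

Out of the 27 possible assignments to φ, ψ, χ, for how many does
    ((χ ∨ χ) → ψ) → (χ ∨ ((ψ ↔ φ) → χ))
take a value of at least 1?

13

value 1: 13 assignments (counts)
value 1/2: 12 assignments
value 0: 2 assignments
So 13 of the 27 assignments meet the threshold.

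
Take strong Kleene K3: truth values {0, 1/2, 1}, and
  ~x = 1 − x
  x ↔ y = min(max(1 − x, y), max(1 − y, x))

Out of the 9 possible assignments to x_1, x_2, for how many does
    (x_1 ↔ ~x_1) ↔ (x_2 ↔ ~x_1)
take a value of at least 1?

x_1 = 0, x_2 = 0 ↦ 1  ≥
x_1 = 0, x_2 = 1/2 ↦ 1/2  <
x_1 = 0, x_2 = 1 ↦ 0  <
x_1 = 1/2, x_2 = 0 ↦ 1/2  <
x_1 = 1/2, x_2 = 1/2 ↦ 1/2  <
x_1 = 1/2, x_2 = 1 ↦ 1/2  <
x_1 = 1, x_2 = 0 ↦ 0  <
x_1 = 1, x_2 = 1/2 ↦ 1/2  <
x_1 = 1, x_2 = 1 ↦ 1  ≥
So 2 of the 9 assignments meet the threshold.

2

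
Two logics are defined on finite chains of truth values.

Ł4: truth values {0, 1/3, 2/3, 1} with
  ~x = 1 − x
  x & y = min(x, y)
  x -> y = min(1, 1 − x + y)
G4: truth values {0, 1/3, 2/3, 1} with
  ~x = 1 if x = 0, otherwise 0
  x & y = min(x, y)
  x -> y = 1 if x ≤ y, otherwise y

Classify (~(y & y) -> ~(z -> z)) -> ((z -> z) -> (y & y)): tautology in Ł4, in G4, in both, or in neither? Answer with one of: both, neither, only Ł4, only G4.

In Ł4: every assignment gives 1 — tautology.
In G4: at y = 1/3, z = 0 the value is 1/3 — not a tautology.

only Ł4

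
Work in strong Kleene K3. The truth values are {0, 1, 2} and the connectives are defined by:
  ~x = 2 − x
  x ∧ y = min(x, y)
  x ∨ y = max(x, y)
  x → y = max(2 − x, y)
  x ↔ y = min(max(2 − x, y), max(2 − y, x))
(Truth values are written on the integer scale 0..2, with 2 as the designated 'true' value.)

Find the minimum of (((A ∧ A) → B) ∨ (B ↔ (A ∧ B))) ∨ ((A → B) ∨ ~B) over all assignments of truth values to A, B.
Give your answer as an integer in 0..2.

1

Take A = 1, B = 1:
A ∧ A = 1 ∧ 1 = 1
(A ∧ A) → B = 1 → 1 = 1
A ∧ B = 1 ∧ 1 = 1
B ↔ (A ∧ B) = 1 ↔ 1 = 1
((A ∧ A) → B) ∨ (B ↔ (A ∧ B)) = 1 ∨ 1 = 1
A → B = 1 → 1 = 1
~B = ~1 = 1
(A → B) ∨ ~B = 1 ∨ 1 = 1
(((A ∧ A) → B) ∨ (B ↔ (A ∧ B))) ∨ ((A → B) ∨ ~B) = 1 ∨ 1 = 1
No assignment yields a value below 1, so this is the minimum.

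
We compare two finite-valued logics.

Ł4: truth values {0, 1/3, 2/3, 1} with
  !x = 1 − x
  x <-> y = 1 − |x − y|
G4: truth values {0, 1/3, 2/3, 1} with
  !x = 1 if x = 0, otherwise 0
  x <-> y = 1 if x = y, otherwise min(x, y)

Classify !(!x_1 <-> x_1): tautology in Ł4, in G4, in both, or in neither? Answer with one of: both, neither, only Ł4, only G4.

In Ł4: at x_1 = 1/3 the value is 1/3 — not a tautology.
In G4: every assignment gives 1 — tautology.

only G4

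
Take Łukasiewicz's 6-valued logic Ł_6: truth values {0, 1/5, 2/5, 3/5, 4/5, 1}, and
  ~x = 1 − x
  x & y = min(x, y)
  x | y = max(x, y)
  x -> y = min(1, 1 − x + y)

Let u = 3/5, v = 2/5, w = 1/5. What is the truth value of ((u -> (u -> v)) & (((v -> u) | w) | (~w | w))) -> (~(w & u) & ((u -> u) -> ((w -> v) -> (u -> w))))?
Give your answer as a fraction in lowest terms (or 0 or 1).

u -> v = 3/5 -> 2/5 = 4/5
u -> (u -> v) = 3/5 -> 4/5 = 1
v -> u = 2/5 -> 3/5 = 1
(v -> u) | w = 1 | 1/5 = 1
~w = ~1/5 = 4/5
~w | w = 4/5 | 1/5 = 4/5
((v -> u) | w) | (~w | w) = 1 | 4/5 = 1
(u -> (u -> v)) & (((v -> u) | w) | (~w | w)) = 1 & 1 = 1
w & u = 1/5 & 3/5 = 1/5
~(w & u) = ~1/5 = 4/5
u -> u = 3/5 -> 3/5 = 1
w -> v = 1/5 -> 2/5 = 1
u -> w = 3/5 -> 1/5 = 3/5
(w -> v) -> (u -> w) = 1 -> 3/5 = 3/5
(u -> u) -> ((w -> v) -> (u -> w)) = 1 -> 3/5 = 3/5
~(w & u) & ((u -> u) -> ((w -> v) -> (u -> w))) = 4/5 & 3/5 = 3/5
((u -> (u -> v)) & (((v -> u) | w) | (~w | w))) -> (~(w & u) & ((u -> u) -> ((w -> v) -> (u -> w)))) = 1 -> 3/5 = 3/5

3/5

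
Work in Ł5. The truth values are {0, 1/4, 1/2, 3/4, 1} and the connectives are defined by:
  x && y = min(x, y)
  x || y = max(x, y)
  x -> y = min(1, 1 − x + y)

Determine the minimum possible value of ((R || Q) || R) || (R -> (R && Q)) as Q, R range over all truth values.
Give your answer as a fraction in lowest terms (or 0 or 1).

1/2

Take Q = 0, R = 1/2:
R || Q = 1/2 || 0 = 1/2
(R || Q) || R = 1/2 || 1/2 = 1/2
R && Q = 1/2 && 0 = 0
R -> (R && Q) = 1/2 -> 0 = 1/2
((R || Q) || R) || (R -> (R && Q)) = 1/2 || 1/2 = 1/2
No assignment yields a value below 1/2, so this is the minimum.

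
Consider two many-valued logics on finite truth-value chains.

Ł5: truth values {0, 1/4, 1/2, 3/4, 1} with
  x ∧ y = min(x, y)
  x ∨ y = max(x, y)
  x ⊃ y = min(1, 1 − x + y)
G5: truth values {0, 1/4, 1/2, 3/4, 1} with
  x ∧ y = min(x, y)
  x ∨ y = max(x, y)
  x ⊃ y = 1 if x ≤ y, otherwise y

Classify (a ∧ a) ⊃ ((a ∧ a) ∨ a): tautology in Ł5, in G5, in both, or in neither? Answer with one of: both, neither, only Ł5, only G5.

both

In Ł5: every assignment gives 1 — tautology.
In G5: every assignment gives 1 — tautology.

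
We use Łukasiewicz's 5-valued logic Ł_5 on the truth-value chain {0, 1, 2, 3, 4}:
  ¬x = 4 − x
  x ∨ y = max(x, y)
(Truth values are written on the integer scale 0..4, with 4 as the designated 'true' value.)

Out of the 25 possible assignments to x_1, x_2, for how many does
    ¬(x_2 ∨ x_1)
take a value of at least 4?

value 4: 1 assignment (counts)
value 3: 3 assignments
value 2: 5 assignments
value 1: 7 assignments
value 0: 9 assignments
So 1 of the 25 assignments meets the threshold.

1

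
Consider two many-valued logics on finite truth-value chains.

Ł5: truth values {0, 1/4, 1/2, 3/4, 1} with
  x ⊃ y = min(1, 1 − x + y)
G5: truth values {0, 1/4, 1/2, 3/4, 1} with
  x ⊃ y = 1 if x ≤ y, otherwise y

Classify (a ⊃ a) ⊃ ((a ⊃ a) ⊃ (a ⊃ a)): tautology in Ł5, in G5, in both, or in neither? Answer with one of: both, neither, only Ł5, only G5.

In Ł5: every assignment gives 1 — tautology.
In G5: every assignment gives 1 — tautology.

both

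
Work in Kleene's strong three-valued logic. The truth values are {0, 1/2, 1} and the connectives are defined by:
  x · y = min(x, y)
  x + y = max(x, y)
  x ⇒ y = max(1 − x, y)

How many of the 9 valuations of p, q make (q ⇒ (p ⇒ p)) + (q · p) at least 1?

7

p = 0, q = 0 ↦ 1  ≥
p = 0, q = 1/2 ↦ 1  ≥
p = 0, q = 1 ↦ 1  ≥
p = 1/2, q = 0 ↦ 1  ≥
p = 1/2, q = 1/2 ↦ 1/2  <
p = 1/2, q = 1 ↦ 1/2  <
p = 1, q = 0 ↦ 1  ≥
p = 1, q = 1/2 ↦ 1  ≥
p = 1, q = 1 ↦ 1  ≥
So 7 of the 9 assignments meet the threshold.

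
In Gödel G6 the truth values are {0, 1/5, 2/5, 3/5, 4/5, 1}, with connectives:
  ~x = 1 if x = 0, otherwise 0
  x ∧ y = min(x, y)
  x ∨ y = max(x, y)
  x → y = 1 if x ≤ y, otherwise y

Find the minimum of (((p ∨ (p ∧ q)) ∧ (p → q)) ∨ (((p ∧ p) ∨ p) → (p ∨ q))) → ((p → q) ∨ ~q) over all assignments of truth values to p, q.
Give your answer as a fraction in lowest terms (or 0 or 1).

Take p = 2/5, q = 1/5:
p ∧ q = 2/5 ∧ 1/5 = 1/5
p ∨ (p ∧ q) = 2/5 ∨ 1/5 = 2/5
p → q = 2/5 → 1/5 = 1/5
(p ∨ (p ∧ q)) ∧ (p → q) = 2/5 ∧ 1/5 = 1/5
p ∧ p = 2/5 ∧ 2/5 = 2/5
(p ∧ p) ∨ p = 2/5 ∨ 2/5 = 2/5
p ∨ q = 2/5 ∨ 1/5 = 2/5
((p ∧ p) ∨ p) → (p ∨ q) = 2/5 → 2/5 = 1
((p ∨ (p ∧ q)) ∧ (p → q)) ∨ (((p ∧ p) ∨ p) → (p ∨ q)) = 1/5 ∨ 1 = 1
p → q = 2/5 → 1/5 = 1/5
~q = ~1/5 = 0
(p → q) ∨ ~q = 1/5 ∨ 0 = 1/5
(((p ∨ (p ∧ q)) ∧ (p → q)) ∨ (((p ∧ p) ∨ p) → (p ∨ q))) → ((p → q) ∨ ~q) = 1 → 1/5 = 1/5
No assignment yields a value below 1/5, so this is the minimum.

1/5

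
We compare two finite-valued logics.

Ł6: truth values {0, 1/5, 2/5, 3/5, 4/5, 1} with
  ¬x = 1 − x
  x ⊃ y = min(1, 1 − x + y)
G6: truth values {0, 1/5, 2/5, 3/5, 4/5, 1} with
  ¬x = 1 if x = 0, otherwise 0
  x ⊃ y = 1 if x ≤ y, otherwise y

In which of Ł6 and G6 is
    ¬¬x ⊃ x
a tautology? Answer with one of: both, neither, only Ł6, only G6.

only Ł6

In Ł6: every assignment gives 1 — tautology.
In G6: at x = 1/5 the value is 1/5 — not a tautology.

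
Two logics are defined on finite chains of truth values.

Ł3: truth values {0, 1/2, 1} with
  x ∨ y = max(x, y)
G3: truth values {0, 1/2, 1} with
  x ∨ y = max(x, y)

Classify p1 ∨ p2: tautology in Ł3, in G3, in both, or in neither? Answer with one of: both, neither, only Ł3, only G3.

In Ł3: at p1 = 0, p2 = 0 the value is 0 — not a tautology.
In G3: at p1 = 0, p2 = 0 the value is 0 — not a tautology.

neither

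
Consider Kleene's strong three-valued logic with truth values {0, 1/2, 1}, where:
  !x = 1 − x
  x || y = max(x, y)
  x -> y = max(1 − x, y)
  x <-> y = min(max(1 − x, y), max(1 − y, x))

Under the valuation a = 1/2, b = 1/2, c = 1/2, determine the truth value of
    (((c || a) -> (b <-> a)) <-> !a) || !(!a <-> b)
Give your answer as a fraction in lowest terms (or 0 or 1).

c || a = 1/2 || 1/2 = 1/2
b <-> a = 1/2 <-> 1/2 = 1/2
(c || a) -> (b <-> a) = 1/2 -> 1/2 = 1/2
!a = !1/2 = 1/2
((c || a) -> (b <-> a)) <-> !a = 1/2 <-> 1/2 = 1/2
!a = !1/2 = 1/2
!a <-> b = 1/2 <-> 1/2 = 1/2
!(!a <-> b) = !1/2 = 1/2
(((c || a) -> (b <-> a)) <-> !a) || !(!a <-> b) = 1/2 || 1/2 = 1/2

1/2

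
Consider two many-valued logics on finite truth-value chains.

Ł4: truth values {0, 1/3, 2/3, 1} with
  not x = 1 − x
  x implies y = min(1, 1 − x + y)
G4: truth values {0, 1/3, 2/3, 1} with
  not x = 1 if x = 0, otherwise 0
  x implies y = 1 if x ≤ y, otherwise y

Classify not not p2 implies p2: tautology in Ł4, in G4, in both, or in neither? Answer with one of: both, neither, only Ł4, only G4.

In Ł4: every assignment gives 1 — tautology.
In G4: at p2 = 1/3 the value is 1/3 — not a tautology.

only Ł4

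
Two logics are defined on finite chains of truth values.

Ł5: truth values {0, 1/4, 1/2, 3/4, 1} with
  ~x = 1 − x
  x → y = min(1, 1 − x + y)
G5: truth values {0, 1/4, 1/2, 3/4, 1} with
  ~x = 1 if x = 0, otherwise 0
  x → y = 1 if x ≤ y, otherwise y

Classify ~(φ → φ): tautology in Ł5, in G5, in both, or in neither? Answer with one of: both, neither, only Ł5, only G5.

neither

In Ł5: at φ = 0 the value is 0 — not a tautology.
In G5: at φ = 0 the value is 0 — not a tautology.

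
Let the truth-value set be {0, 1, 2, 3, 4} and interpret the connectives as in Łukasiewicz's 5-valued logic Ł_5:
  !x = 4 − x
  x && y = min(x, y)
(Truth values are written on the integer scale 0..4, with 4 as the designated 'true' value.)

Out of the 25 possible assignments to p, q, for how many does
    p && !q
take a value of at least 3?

value 4: 1 assignment (counts)
value 3: 3 assignments (counts)
value 2: 5 assignments
value 1: 7 assignments
value 0: 9 assignments
So 4 of the 25 assignments meet the threshold.

4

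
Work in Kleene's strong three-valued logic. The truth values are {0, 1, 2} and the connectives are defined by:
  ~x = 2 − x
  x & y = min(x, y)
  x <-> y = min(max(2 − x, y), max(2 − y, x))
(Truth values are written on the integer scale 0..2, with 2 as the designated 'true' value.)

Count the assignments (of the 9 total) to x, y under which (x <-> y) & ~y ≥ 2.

x = 0, y = 0 ↦ 2  ≥
x = 0, y = 1 ↦ 1  <
x = 0, y = 2 ↦ 0  <
x = 1, y = 0 ↦ 1  <
x = 1, y = 1 ↦ 1  <
x = 1, y = 2 ↦ 0  <
x = 2, y = 0 ↦ 0  <
x = 2, y = 1 ↦ 1  <
x = 2, y = 2 ↦ 0  <
So 1 of the 9 assignments meets the threshold.

1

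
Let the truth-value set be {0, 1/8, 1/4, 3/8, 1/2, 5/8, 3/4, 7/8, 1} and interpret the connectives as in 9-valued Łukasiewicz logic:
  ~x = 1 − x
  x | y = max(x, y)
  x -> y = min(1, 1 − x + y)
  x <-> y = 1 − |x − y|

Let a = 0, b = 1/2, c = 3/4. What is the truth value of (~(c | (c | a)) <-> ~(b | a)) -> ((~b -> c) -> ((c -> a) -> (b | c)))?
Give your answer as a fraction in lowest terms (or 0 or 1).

1

c | a = 3/4 | 0 = 3/4
c | (c | a) = 3/4 | 3/4 = 3/4
~(c | (c | a)) = ~3/4 = 1/4
b | a = 1/2 | 0 = 1/2
~(b | a) = ~1/2 = 1/2
~(c | (c | a)) <-> ~(b | a) = 1/4 <-> 1/2 = 3/4
~b = ~1/2 = 1/2
~b -> c = 1/2 -> 3/4 = 1
c -> a = 3/4 -> 0 = 1/4
b | c = 1/2 | 3/4 = 3/4
(c -> a) -> (b | c) = 1/4 -> 3/4 = 1
(~b -> c) -> ((c -> a) -> (b | c)) = 1 -> 1 = 1
(~(c | (c | a)) <-> ~(b | a)) -> ((~b -> c) -> ((c -> a) -> (b | c))) = 3/4 -> 1 = 1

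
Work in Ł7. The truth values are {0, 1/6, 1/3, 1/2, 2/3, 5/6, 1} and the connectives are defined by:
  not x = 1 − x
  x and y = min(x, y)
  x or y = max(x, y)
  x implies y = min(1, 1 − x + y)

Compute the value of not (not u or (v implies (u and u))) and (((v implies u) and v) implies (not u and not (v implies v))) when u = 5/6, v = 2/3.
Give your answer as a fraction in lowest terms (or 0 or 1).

0

not u = not 5/6 = 1/6
u and u = 5/6 and 5/6 = 5/6
v implies (u and u) = 2/3 implies 5/6 = 1
not u or (v implies (u and u)) = 1/6 or 1 = 1
not (not u or (v implies (u and u))) = not 1 = 0
v implies u = 2/3 implies 5/6 = 1
(v implies u) and v = 1 and 2/3 = 2/3
not u = not 5/6 = 1/6
v implies v = 2/3 implies 2/3 = 1
not (v implies v) = not 1 = 0
not u and not (v implies v) = 1/6 and 0 = 0
((v implies u) and v) implies (not u and not (v implies v)) = 2/3 implies 0 = 1/3
not (not u or (v implies (u and u))) and (((v implies u) and v) implies (not u and not (v implies v))) = 0 and 1/3 = 0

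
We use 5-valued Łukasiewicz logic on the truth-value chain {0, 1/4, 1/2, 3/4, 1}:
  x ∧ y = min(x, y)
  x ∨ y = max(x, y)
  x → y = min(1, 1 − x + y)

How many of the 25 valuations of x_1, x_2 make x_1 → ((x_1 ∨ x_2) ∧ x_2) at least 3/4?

value 1: 15 assignments (counts)
value 3/4: 4 assignments (counts)
value 1/2: 3 assignments
value 1/4: 2 assignments
value 0: 1 assignment
So 19 of the 25 assignments meet the threshold.

19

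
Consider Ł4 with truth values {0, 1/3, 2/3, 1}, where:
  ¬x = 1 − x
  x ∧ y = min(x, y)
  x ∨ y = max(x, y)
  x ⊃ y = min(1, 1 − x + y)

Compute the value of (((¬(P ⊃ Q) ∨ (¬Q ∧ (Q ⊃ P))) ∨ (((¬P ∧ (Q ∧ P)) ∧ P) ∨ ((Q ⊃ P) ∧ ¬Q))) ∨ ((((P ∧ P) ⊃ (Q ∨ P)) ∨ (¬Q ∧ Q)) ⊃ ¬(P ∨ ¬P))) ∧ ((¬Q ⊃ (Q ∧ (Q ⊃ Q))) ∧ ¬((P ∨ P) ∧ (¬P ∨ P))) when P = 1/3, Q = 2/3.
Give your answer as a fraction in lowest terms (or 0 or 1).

P ⊃ Q = 1/3 ⊃ 2/3 = 1
¬(P ⊃ Q) = ¬1 = 0
¬Q = ¬2/3 = 1/3
Q ⊃ P = 2/3 ⊃ 1/3 = 2/3
¬Q ∧ (Q ⊃ P) = 1/3 ∧ 2/3 = 1/3
¬(P ⊃ Q) ∨ (¬Q ∧ (Q ⊃ P)) = 0 ∨ 1/3 = 1/3
¬P = ¬1/3 = 2/3
Q ∧ P = 2/3 ∧ 1/3 = 1/3
¬P ∧ (Q ∧ P) = 2/3 ∧ 1/3 = 1/3
(¬P ∧ (Q ∧ P)) ∧ P = 1/3 ∧ 1/3 = 1/3
Q ⊃ P = 2/3 ⊃ 1/3 = 2/3
¬Q = ¬2/3 = 1/3
(Q ⊃ P) ∧ ¬Q = 2/3 ∧ 1/3 = 1/3
((¬P ∧ (Q ∧ P)) ∧ P) ∨ ((Q ⊃ P) ∧ ¬Q) = 1/3 ∨ 1/3 = 1/3
(¬(P ⊃ Q) ∨ (¬Q ∧ (Q ⊃ P))) ∨ (((¬P ∧ (Q ∧ P)) ∧ P) ∨ ((Q ⊃ P) ∧ ¬Q)) = 1/3 ∨ 1/3 = 1/3
P ∧ P = 1/3 ∧ 1/3 = 1/3
Q ∨ P = 2/3 ∨ 1/3 = 2/3
(P ∧ P) ⊃ (Q ∨ P) = 1/3 ⊃ 2/3 = 1
¬Q = ¬2/3 = 1/3
¬Q ∧ Q = 1/3 ∧ 2/3 = 1/3
((P ∧ P) ⊃ (Q ∨ P)) ∨ (¬Q ∧ Q) = 1 ∨ 1/3 = 1
¬P = ¬1/3 = 2/3
P ∨ ¬P = 1/3 ∨ 2/3 = 2/3
¬(P ∨ ¬P) = ¬2/3 = 1/3
(((P ∧ P) ⊃ (Q ∨ P)) ∨ (¬Q ∧ Q)) ⊃ ¬(P ∨ ¬P) = 1 ⊃ 1/3 = 1/3
((¬(P ⊃ Q) ∨ (¬Q ∧ (Q ⊃ P))) ∨ (((¬P ∧ (Q ∧ P)) ∧ P) ∨ ((Q ⊃ P) ∧ ¬Q))) ∨ ((((P ∧ P) ⊃ (Q ∨ P)) ∨ (¬Q ∧ Q)) ⊃ ¬(P ∨ ¬P)) = 1/3 ∨ 1/3 = 1/3
¬Q = ¬2/3 = 1/3
Q ⊃ Q = 2/3 ⊃ 2/3 = 1
Q ∧ (Q ⊃ Q) = 2/3 ∧ 1 = 2/3
¬Q ⊃ (Q ∧ (Q ⊃ Q)) = 1/3 ⊃ 2/3 = 1
P ∨ P = 1/3 ∨ 1/3 = 1/3
¬P = ¬1/3 = 2/3
¬P ∨ P = 2/3 ∨ 1/3 = 2/3
(P ∨ P) ∧ (¬P ∨ P) = 1/3 ∧ 2/3 = 1/3
¬((P ∨ P) ∧ (¬P ∨ P)) = ¬1/3 = 2/3
(¬Q ⊃ (Q ∧ (Q ⊃ Q))) ∧ ¬((P ∨ P) ∧ (¬P ∨ P)) = 1 ∧ 2/3 = 2/3
(((¬(P ⊃ Q) ∨ (¬Q ∧ (Q ⊃ P))) ∨ (((¬P ∧ (Q ∧ P)) ∧ P) ∨ ((Q ⊃ P) ∧ ¬Q))) ∨ ((((P ∧ P) ⊃ (Q ∨ P)) ∨ (¬Q ∧ Q)) ⊃ ¬(P ∨ ¬P))) ∧ ((¬Q ⊃ (Q ∧ (Q ⊃ Q))) ∧ ¬((P ∨ P) ∧ (¬P ∨ P))) = 1/3 ∧ 2/3 = 1/3

1/3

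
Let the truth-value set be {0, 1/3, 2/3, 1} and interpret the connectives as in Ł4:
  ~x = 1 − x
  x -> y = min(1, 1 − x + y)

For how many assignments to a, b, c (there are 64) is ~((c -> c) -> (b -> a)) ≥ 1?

value 1: 4 assignments (counts)
value 2/3: 8 assignments
value 1/3: 12 assignments
value 0: 40 assignments
So 4 of the 64 assignments meet the threshold.

4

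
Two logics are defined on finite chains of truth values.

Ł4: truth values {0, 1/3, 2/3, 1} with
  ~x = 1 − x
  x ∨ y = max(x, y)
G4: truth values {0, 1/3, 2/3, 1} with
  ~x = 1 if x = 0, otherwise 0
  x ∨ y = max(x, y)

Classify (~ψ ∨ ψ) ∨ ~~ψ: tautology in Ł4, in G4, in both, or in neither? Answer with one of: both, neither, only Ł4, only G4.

In Ł4: at ψ = 1/3 the value is 2/3 — not a tautology.
In G4: every assignment gives 1 — tautology.

only G4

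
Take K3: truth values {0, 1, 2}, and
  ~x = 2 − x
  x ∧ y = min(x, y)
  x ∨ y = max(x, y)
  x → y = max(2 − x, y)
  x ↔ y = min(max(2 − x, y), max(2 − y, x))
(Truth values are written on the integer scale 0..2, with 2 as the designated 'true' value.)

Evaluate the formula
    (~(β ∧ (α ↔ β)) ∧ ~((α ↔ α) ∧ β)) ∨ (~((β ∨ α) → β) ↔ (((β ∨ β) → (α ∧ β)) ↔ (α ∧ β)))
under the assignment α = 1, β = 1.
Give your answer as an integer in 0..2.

1

α ↔ β = 1 ↔ 1 = 1
β ∧ (α ↔ β) = 1 ∧ 1 = 1
~(β ∧ (α ↔ β)) = ~1 = 1
α ↔ α = 1 ↔ 1 = 1
(α ↔ α) ∧ β = 1 ∧ 1 = 1
~((α ↔ α) ∧ β) = ~1 = 1
~(β ∧ (α ↔ β)) ∧ ~((α ↔ α) ∧ β) = 1 ∧ 1 = 1
β ∨ α = 1 ∨ 1 = 1
(β ∨ α) → β = 1 → 1 = 1
~((β ∨ α) → β) = ~1 = 1
β ∨ β = 1 ∨ 1 = 1
α ∧ β = 1 ∧ 1 = 1
(β ∨ β) → (α ∧ β) = 1 → 1 = 1
α ∧ β = 1 ∧ 1 = 1
((β ∨ β) → (α ∧ β)) ↔ (α ∧ β) = 1 ↔ 1 = 1
~((β ∨ α) → β) ↔ (((β ∨ β) → (α ∧ β)) ↔ (α ∧ β)) = 1 ↔ 1 = 1
(~(β ∧ (α ↔ β)) ∧ ~((α ↔ α) ∧ β)) ∨ (~((β ∨ α) → β) ↔ (((β ∨ β) → (α ∧ β)) ↔ (α ∧ β))) = 1 ∨ 1 = 1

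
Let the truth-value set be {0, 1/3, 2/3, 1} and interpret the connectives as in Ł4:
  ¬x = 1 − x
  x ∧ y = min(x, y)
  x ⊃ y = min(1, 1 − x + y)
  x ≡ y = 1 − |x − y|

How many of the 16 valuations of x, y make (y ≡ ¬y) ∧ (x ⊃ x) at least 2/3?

x = 0, y = 0 ↦ 0  <
x = 0, y = 1/3 ↦ 2/3  ≥
x = 0, y = 2/3 ↦ 2/3  ≥
x = 0, y = 1 ↦ 0  <
x = 1/3, y = 0 ↦ 0  <
x = 1/3, y = 1/3 ↦ 2/3  ≥
x = 1/3, y = 2/3 ↦ 2/3  ≥
x = 1/3, y = 1 ↦ 0  <
x = 2/3, y = 0 ↦ 0  <
x = 2/3, y = 1/3 ↦ 2/3  ≥
x = 2/3, y = 2/3 ↦ 2/3  ≥
x = 2/3, y = 1 ↦ 0  <
x = 1, y = 0 ↦ 0  <
x = 1, y = 1/3 ↦ 2/3  ≥
x = 1, y = 2/3 ↦ 2/3  ≥
x = 1, y = 1 ↦ 0  <
So 8 of the 16 assignments meet the threshold.

8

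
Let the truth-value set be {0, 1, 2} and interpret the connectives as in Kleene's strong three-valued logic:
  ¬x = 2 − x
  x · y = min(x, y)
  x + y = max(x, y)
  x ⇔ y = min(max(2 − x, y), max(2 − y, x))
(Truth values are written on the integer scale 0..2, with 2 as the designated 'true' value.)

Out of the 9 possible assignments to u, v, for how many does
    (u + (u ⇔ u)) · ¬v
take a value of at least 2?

2

u = 0, v = 0 ↦ 2  ≥
u = 0, v = 1 ↦ 1  <
u = 0, v = 2 ↦ 0  <
u = 1, v = 0 ↦ 1  <
u = 1, v = 1 ↦ 1  <
u = 1, v = 2 ↦ 0  <
u = 2, v = 0 ↦ 2  ≥
u = 2, v = 1 ↦ 1  <
u = 2, v = 2 ↦ 0  <
So 2 of the 9 assignments meet the threshold.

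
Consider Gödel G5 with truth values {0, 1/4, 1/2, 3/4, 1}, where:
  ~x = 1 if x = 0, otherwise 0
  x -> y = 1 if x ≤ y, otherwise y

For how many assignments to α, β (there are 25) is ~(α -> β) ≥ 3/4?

4

value 1: 4 assignments (counts)
value 0: 21 assignments
So 4 of the 25 assignments meet the threshold.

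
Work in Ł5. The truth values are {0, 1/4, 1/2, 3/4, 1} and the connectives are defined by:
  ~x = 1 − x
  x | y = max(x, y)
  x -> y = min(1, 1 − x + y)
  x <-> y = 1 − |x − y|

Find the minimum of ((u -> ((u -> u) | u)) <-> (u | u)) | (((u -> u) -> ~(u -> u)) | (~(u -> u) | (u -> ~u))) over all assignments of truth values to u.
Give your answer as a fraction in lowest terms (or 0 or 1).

3/4

Take u = 3/4:
u -> u = 3/4 -> 3/4 = 1
(u -> u) | u = 1 | 3/4 = 1
u -> ((u -> u) | u) = 3/4 -> 1 = 1
u | u = 3/4 | 3/4 = 3/4
(u -> ((u -> u) | u)) <-> (u | u) = 1 <-> 3/4 = 3/4
u -> u = 3/4 -> 3/4 = 1
u -> u = 3/4 -> 3/4 = 1
~(u -> u) = ~1 = 0
(u -> u) -> ~(u -> u) = 1 -> 0 = 0
u -> u = 3/4 -> 3/4 = 1
~(u -> u) = ~1 = 0
~u = ~3/4 = 1/4
u -> ~u = 3/4 -> 1/4 = 1/2
~(u -> u) | (u -> ~u) = 0 | 1/2 = 1/2
((u -> u) -> ~(u -> u)) | (~(u -> u) | (u -> ~u)) = 0 | 1/2 = 1/2
((u -> ((u -> u) | u)) <-> (u | u)) | (((u -> u) -> ~(u -> u)) | (~(u -> u) | (u -> ~u))) = 3/4 | 1/2 = 3/4
No assignment yields a value below 3/4, so this is the minimum.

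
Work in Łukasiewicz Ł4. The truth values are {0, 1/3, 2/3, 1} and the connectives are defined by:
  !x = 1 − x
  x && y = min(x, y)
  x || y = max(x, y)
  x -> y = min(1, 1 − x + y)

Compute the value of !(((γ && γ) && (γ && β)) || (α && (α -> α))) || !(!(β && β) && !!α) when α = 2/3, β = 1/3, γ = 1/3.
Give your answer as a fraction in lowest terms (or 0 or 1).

γ && γ = 1/3 && 1/3 = 1/3
γ && β = 1/3 && 1/3 = 1/3
(γ && γ) && (γ && β) = 1/3 && 1/3 = 1/3
α -> α = 2/3 -> 2/3 = 1
α && (α -> α) = 2/3 && 1 = 2/3
((γ && γ) && (γ && β)) || (α && (α -> α)) = 1/3 || 2/3 = 2/3
!(((γ && γ) && (γ && β)) || (α && (α -> α))) = !2/3 = 1/3
β && β = 1/3 && 1/3 = 1/3
!(β && β) = !1/3 = 2/3
!α = !2/3 = 1/3
!!α = !1/3 = 2/3
!(β && β) && !!α = 2/3 && 2/3 = 2/3
!(!(β && β) && !!α) = !2/3 = 1/3
!(((γ && γ) && (γ && β)) || (α && (α -> α))) || !(!(β && β) && !!α) = 1/3 || 1/3 = 1/3

1/3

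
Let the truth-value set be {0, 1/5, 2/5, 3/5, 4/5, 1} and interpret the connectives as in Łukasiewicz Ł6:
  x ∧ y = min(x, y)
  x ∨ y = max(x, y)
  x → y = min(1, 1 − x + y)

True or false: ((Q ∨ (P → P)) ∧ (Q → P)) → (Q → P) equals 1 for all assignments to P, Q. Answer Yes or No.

At P = 3/5, Q = 4/5, for instance:
P → P = 3/5 → 3/5 = 1
Q ∨ (P → P) = 4/5 ∨ 1 = 1
Q → P = 4/5 → 3/5 = 4/5
(Q ∨ (P → P)) ∧ (Q → P) = 1 ∧ 4/5 = 4/5
((Q ∨ (P → P)) ∧ (Q → P)) → (Q → P) = 4/5 → 4/5 = 1
and checking the remaining 35 assignments likewise gives ≥ 1 in every case.

Yes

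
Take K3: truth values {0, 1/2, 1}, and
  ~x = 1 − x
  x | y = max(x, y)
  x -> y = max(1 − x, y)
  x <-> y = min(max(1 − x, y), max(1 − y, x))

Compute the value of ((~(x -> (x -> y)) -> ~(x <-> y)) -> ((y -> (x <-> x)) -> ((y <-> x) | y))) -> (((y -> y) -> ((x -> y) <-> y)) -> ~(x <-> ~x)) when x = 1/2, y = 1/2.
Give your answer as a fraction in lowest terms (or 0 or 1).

x -> y = 1/2 -> 1/2 = 1/2
x -> (x -> y) = 1/2 -> 1/2 = 1/2
~(x -> (x -> y)) = ~1/2 = 1/2
x <-> y = 1/2 <-> 1/2 = 1/2
~(x <-> y) = ~1/2 = 1/2
~(x -> (x -> y)) -> ~(x <-> y) = 1/2 -> 1/2 = 1/2
x <-> x = 1/2 <-> 1/2 = 1/2
y -> (x <-> x) = 1/2 -> 1/2 = 1/2
y <-> x = 1/2 <-> 1/2 = 1/2
(y <-> x) | y = 1/2 | 1/2 = 1/2
(y -> (x <-> x)) -> ((y <-> x) | y) = 1/2 -> 1/2 = 1/2
(~(x -> (x -> y)) -> ~(x <-> y)) -> ((y -> (x <-> x)) -> ((y <-> x) | y)) = 1/2 -> 1/2 = 1/2
y -> y = 1/2 -> 1/2 = 1/2
x -> y = 1/2 -> 1/2 = 1/2
(x -> y) <-> y = 1/2 <-> 1/2 = 1/2
(y -> y) -> ((x -> y) <-> y) = 1/2 -> 1/2 = 1/2
~x = ~1/2 = 1/2
x <-> ~x = 1/2 <-> 1/2 = 1/2
~(x <-> ~x) = ~1/2 = 1/2
((y -> y) -> ((x -> y) <-> y)) -> ~(x <-> ~x) = 1/2 -> 1/2 = 1/2
((~(x -> (x -> y)) -> ~(x <-> y)) -> ((y -> (x <-> x)) -> ((y <-> x) | y))) -> (((y -> y) -> ((x -> y) <-> y)) -> ~(x <-> ~x)) = 1/2 -> 1/2 = 1/2

1/2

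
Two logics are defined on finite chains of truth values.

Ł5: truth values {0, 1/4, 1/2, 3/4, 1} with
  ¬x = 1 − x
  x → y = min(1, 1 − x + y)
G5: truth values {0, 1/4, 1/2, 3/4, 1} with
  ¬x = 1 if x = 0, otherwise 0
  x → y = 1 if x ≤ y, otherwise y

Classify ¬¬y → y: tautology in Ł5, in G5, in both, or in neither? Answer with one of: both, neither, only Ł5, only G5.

only Ł5

In Ł5: every assignment gives 1 — tautology.
In G5: at y = 1/4 the value is 1/4 — not a tautology.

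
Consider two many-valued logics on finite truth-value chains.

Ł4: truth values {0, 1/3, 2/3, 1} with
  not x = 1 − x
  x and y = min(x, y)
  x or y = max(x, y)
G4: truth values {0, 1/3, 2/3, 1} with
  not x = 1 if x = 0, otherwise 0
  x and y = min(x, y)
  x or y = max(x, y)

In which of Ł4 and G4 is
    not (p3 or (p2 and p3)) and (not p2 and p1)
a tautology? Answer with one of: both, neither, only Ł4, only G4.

neither

In Ł4: at p1 = 0, p2 = 0, p3 = 0 the value is 0 — not a tautology.
In G4: at p1 = 0, p2 = 0, p3 = 0 the value is 0 — not a tautology.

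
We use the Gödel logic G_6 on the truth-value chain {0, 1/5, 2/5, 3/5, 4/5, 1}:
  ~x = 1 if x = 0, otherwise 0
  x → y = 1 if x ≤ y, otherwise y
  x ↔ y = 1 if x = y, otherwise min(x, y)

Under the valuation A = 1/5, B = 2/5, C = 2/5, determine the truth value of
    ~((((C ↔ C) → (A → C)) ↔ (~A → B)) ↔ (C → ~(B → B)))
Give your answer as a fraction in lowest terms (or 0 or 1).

C ↔ C = 2/5 ↔ 2/5 = 1
A → C = 1/5 → 2/5 = 1
(C ↔ C) → (A → C) = 1 → 1 = 1
~A = ~1/5 = 0
~A → B = 0 → 2/5 = 1
((C ↔ C) → (A → C)) ↔ (~A → B) = 1 ↔ 1 = 1
B → B = 2/5 → 2/5 = 1
~(B → B) = ~1 = 0
C → ~(B → B) = 2/5 → 0 = 0
(((C ↔ C) → (A → C)) ↔ (~A → B)) ↔ (C → ~(B → B)) = 1 ↔ 0 = 0
~((((C ↔ C) → (A → C)) ↔ (~A → B)) ↔ (C → ~(B → B))) = ~0 = 1

1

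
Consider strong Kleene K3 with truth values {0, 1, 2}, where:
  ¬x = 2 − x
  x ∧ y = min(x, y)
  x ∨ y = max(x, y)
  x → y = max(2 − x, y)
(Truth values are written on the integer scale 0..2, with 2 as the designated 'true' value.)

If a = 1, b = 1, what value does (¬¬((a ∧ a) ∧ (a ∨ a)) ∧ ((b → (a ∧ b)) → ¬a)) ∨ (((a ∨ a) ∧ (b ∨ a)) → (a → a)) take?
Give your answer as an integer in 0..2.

a ∧ a = 1 ∧ 1 = 1
a ∨ a = 1 ∨ 1 = 1
(a ∧ a) ∧ (a ∨ a) = 1 ∧ 1 = 1
¬((a ∧ a) ∧ (a ∨ a)) = ¬1 = 1
¬¬((a ∧ a) ∧ (a ∨ a)) = ¬1 = 1
a ∧ b = 1 ∧ 1 = 1
b → (a ∧ b) = 1 → 1 = 1
¬a = ¬1 = 1
(b → (a ∧ b)) → ¬a = 1 → 1 = 1
¬¬((a ∧ a) ∧ (a ∨ a)) ∧ ((b → (a ∧ b)) → ¬a) = 1 ∧ 1 = 1
a ∨ a = 1 ∨ 1 = 1
b ∨ a = 1 ∨ 1 = 1
(a ∨ a) ∧ (b ∨ a) = 1 ∧ 1 = 1
a → a = 1 → 1 = 1
((a ∨ a) ∧ (b ∨ a)) → (a → a) = 1 → 1 = 1
(¬¬((a ∧ a) ∧ (a ∨ a)) ∧ ((b → (a ∧ b)) → ¬a)) ∨ (((a ∨ a) ∧ (b ∨ a)) → (a → a)) = 1 ∨ 1 = 1

1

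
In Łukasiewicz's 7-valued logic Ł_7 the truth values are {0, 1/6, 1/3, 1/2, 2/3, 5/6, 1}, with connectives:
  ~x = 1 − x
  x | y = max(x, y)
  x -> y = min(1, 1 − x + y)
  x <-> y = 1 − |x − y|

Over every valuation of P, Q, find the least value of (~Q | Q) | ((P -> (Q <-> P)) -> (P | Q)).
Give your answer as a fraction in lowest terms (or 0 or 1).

1/2

Take P = 0, Q = 1/2:
~Q = ~1/2 = 1/2
~Q | Q = 1/2 | 1/2 = 1/2
Q <-> P = 1/2 <-> 0 = 1/2
P -> (Q <-> P) = 0 -> 1/2 = 1
P | Q = 0 | 1/2 = 1/2
(P -> (Q <-> P)) -> (P | Q) = 1 -> 1/2 = 1/2
(~Q | Q) | ((P -> (Q <-> P)) -> (P | Q)) = 1/2 | 1/2 = 1/2
No assignment yields a value below 1/2, so this is the minimum.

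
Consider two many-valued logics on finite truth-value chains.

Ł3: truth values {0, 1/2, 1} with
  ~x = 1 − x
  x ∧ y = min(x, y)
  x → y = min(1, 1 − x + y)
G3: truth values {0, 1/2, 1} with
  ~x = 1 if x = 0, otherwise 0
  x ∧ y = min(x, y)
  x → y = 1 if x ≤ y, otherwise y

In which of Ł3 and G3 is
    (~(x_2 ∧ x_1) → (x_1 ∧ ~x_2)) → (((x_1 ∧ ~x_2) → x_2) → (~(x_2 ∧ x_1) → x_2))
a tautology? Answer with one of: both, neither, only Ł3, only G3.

both

In Ł3: every assignment gives 1 — tautology.
In G3: every assignment gives 1 — tautology.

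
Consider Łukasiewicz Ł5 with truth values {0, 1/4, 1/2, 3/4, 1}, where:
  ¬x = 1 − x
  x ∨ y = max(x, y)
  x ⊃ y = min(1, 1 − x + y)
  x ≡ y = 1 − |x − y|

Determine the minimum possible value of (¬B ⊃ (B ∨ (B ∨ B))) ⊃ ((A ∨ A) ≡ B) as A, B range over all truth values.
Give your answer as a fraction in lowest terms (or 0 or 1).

0

Take A = 0, B = 1:
¬B = ¬1 = 0
B ∨ B = 1 ∨ 1 = 1
B ∨ (B ∨ B) = 1 ∨ 1 = 1
¬B ⊃ (B ∨ (B ∨ B)) = 0 ⊃ 1 = 1
A ∨ A = 0 ∨ 0 = 0
(A ∨ A) ≡ B = 0 ≡ 1 = 0
(¬B ⊃ (B ∨ (B ∨ B))) ⊃ ((A ∨ A) ≡ B) = 1 ⊃ 0 = 0
No assignment yields a value below 0, so this is the minimum.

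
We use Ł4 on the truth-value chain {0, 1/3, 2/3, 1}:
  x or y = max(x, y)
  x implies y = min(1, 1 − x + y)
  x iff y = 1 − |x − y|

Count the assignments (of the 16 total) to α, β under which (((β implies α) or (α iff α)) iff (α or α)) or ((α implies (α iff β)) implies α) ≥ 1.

5

α = 0, β = 0 ↦ 0  <
α = 0, β = 1/3 ↦ 0  <
α = 0, β = 2/3 ↦ 0  <
α = 0, β = 1 ↦ 0  <
α = 1/3, β = 0 ↦ 1/3  <
α = 1/3, β = 1/3 ↦ 1/3  <
α = 1/3, β = 2/3 ↦ 1/3  <
α = 1/3, β = 1 ↦ 1/3  <
α = 2/3, β = 0 ↦ 1  ≥
α = 2/3, β = 1/3 ↦ 2/3  <
α = 2/3, β = 2/3 ↦ 2/3  <
α = 2/3, β = 1 ↦ 2/3  <
α = 1, β = 0 ↦ 1  ≥
α = 1, β = 1/3 ↦ 1  ≥
α = 1, β = 2/3 ↦ 1  ≥
α = 1, β = 1 ↦ 1  ≥
So 5 of the 16 assignments meet the threshold.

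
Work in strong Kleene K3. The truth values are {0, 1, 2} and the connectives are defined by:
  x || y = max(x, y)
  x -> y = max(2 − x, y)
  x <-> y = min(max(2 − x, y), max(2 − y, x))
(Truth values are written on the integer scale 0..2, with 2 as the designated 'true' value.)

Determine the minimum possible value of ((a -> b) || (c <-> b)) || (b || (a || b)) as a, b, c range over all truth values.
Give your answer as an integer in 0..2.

Take a = 1, b = 0, c = 1:
a -> b = 1 -> 0 = 1
c <-> b = 1 <-> 0 = 1
(a -> b) || (c <-> b) = 1 || 1 = 1
a || b = 1 || 0 = 1
b || (a || b) = 0 || 1 = 1
((a -> b) || (c <-> b)) || (b || (a || b)) = 1 || 1 = 1
No assignment yields a value below 1, so this is the minimum.

1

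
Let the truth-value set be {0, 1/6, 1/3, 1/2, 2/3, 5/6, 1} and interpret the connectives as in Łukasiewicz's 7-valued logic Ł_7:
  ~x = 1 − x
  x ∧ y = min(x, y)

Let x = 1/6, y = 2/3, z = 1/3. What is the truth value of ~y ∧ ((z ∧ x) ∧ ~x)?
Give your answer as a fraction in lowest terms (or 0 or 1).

~y = ~2/3 = 1/3
z ∧ x = 1/3 ∧ 1/6 = 1/6
~x = ~1/6 = 5/6
(z ∧ x) ∧ ~x = 1/6 ∧ 5/6 = 1/6
~y ∧ ((z ∧ x) ∧ ~x) = 1/3 ∧ 1/6 = 1/6

1/6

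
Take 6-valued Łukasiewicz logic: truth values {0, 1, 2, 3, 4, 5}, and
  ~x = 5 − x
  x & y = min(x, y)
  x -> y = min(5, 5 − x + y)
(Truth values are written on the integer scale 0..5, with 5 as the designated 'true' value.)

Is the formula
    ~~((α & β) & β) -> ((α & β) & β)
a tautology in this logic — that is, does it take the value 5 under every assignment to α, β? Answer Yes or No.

At α = 3, β = 4, for instance:
α & β = 3 & 4 = 3
(α & β) & β = 3 & 4 = 3
~((α & β) & β) = ~3 = 2
~~((α & β) & β) = ~2 = 3
~~((α & β) & β) -> ((α & β) & β) = 3 -> 3 = 5
and checking the remaining 35 assignments likewise gives ≥ 5 in every case.

Yes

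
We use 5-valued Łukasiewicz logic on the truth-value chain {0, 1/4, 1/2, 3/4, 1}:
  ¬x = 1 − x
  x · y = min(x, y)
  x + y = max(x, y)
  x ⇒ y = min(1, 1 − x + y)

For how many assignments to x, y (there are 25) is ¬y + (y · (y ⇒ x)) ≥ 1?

6

value 1: 6 assignments (counts)
value 3/4: 9 assignments
value 1/2: 7 assignments
value 1/4: 2 assignments
value 0: 1 assignment
So 6 of the 25 assignments meet the threshold.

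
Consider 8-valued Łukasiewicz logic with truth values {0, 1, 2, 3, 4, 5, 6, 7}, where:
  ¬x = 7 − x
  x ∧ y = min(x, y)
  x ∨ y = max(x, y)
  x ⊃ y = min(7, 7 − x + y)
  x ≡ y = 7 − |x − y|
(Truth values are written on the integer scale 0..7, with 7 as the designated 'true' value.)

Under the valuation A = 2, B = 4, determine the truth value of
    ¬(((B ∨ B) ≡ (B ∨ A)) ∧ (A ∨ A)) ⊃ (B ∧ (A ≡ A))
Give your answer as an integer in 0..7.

B ∨ B = 4 ∨ 4 = 4
B ∨ A = 4 ∨ 2 = 4
(B ∨ B) ≡ (B ∨ A) = 4 ≡ 4 = 7
A ∨ A = 2 ∨ 2 = 2
((B ∨ B) ≡ (B ∨ A)) ∧ (A ∨ A) = 7 ∧ 2 = 2
¬(((B ∨ B) ≡ (B ∨ A)) ∧ (A ∨ A)) = ¬2 = 5
A ≡ A = 2 ≡ 2 = 7
B ∧ (A ≡ A) = 4 ∧ 7 = 4
¬(((B ∨ B) ≡ (B ∨ A)) ∧ (A ∨ A)) ⊃ (B ∧ (A ≡ A)) = 5 ⊃ 4 = 6

6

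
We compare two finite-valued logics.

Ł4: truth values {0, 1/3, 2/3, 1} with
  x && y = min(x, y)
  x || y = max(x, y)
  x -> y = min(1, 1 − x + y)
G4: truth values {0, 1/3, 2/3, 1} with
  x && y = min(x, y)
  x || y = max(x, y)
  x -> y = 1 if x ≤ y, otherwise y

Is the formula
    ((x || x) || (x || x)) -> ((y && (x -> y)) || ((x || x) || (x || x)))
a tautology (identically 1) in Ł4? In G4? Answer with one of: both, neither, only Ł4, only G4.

both

In Ł4: every assignment gives 1 — tautology.
In G4: every assignment gives 1 — tautology.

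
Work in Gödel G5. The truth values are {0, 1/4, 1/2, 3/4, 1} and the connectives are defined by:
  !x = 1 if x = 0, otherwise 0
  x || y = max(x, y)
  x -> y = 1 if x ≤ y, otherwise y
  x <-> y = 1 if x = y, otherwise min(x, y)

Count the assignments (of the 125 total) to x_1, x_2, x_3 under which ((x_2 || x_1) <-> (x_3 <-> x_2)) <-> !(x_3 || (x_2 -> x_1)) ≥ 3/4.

value 1: 33 assignments (counts)
value 0: 92 assignments
So 33 of the 125 assignments meet the threshold.

33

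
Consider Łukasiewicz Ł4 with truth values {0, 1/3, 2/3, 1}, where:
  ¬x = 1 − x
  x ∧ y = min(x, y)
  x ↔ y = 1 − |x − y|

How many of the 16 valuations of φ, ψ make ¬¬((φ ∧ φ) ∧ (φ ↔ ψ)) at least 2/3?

φ = 0, ψ = 0 ↦ 0  <
φ = 0, ψ = 1/3 ↦ 0  <
φ = 0, ψ = 2/3 ↦ 0  <
φ = 0, ψ = 1 ↦ 0  <
φ = 1/3, ψ = 0 ↦ 1/3  <
φ = 1/3, ψ = 1/3 ↦ 1/3  <
φ = 1/3, ψ = 2/3 ↦ 1/3  <
φ = 1/3, ψ = 1 ↦ 1/3  <
φ = 2/3, ψ = 0 ↦ 1/3  <
φ = 2/3, ψ = 1/3 ↦ 2/3  ≥
φ = 2/3, ψ = 2/3 ↦ 2/3  ≥
φ = 2/3, ψ = 1 ↦ 2/3  ≥
φ = 1, ψ = 0 ↦ 0  <
φ = 1, ψ = 1/3 ↦ 1/3  <
φ = 1, ψ = 2/3 ↦ 2/3  ≥
φ = 1, ψ = 1 ↦ 1  ≥
So 5 of the 16 assignments meet the threshold.

5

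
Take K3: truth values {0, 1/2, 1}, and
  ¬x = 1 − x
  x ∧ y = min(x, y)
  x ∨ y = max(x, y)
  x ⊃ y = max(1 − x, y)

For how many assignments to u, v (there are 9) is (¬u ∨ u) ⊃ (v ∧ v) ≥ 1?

u = 0, v = 0 ↦ 0  <
u = 0, v = 1/2 ↦ 1/2  <
u = 0, v = 1 ↦ 1  ≥
u = 1/2, v = 0 ↦ 1/2  <
u = 1/2, v = 1/2 ↦ 1/2  <
u = 1/2, v = 1 ↦ 1  ≥
u = 1, v = 0 ↦ 0  <
u = 1, v = 1/2 ↦ 1/2  <
u = 1, v = 1 ↦ 1  ≥
So 3 of the 9 assignments meet the threshold.

3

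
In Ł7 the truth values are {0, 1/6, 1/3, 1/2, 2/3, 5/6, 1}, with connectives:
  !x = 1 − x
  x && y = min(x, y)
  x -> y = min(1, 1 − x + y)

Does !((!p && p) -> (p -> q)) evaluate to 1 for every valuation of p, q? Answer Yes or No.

Counterexample: take p = 0, q = 0.
!p = !0 = 1
!p && p = 1 && 0 = 0
p -> q = 0 -> 0 = 1
(!p && p) -> (p -> q) = 0 -> 1 = 1
!((!p && p) -> (p -> q)) = !1 = 0
This gives 0 ≠ 1.

No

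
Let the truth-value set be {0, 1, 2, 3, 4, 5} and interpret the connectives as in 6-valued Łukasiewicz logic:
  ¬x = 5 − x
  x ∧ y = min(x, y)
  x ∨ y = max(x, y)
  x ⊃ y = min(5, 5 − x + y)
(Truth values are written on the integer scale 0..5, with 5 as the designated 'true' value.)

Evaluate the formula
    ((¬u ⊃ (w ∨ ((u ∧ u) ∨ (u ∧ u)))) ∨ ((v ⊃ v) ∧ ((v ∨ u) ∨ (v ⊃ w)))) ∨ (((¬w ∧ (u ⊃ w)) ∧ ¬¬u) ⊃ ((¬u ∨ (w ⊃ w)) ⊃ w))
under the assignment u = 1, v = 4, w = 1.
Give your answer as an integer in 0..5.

5

¬u = ¬1 = 4
u ∧ u = 1 ∧ 1 = 1
u ∧ u = 1 ∧ 1 = 1
(u ∧ u) ∨ (u ∧ u) = 1 ∨ 1 = 1
w ∨ ((u ∧ u) ∨ (u ∧ u)) = 1 ∨ 1 = 1
¬u ⊃ (w ∨ ((u ∧ u) ∨ (u ∧ u))) = 4 ⊃ 1 = 2
v ⊃ v = 4 ⊃ 4 = 5
v ∨ u = 4 ∨ 1 = 4
v ⊃ w = 4 ⊃ 1 = 2
(v ∨ u) ∨ (v ⊃ w) = 4 ∨ 2 = 4
(v ⊃ v) ∧ ((v ∨ u) ∨ (v ⊃ w)) = 5 ∧ 4 = 4
(¬u ⊃ (w ∨ ((u ∧ u) ∨ (u ∧ u)))) ∨ ((v ⊃ v) ∧ ((v ∨ u) ∨ (v ⊃ w))) = 2 ∨ 4 = 4
¬w = ¬1 = 4
u ⊃ w = 1 ⊃ 1 = 5
¬w ∧ (u ⊃ w) = 4 ∧ 5 = 4
¬u = ¬1 = 4
¬¬u = ¬4 = 1
(¬w ∧ (u ⊃ w)) ∧ ¬¬u = 4 ∧ 1 = 1
¬u = ¬1 = 4
w ⊃ w = 1 ⊃ 1 = 5
¬u ∨ (w ⊃ w) = 4 ∨ 5 = 5
(¬u ∨ (w ⊃ w)) ⊃ w = 5 ⊃ 1 = 1
((¬w ∧ (u ⊃ w)) ∧ ¬¬u) ⊃ ((¬u ∨ (w ⊃ w)) ⊃ w) = 1 ⊃ 1 = 5
((¬u ⊃ (w ∨ ((u ∧ u) ∨ (u ∧ u)))) ∨ ((v ⊃ v) ∧ ((v ∨ u) ∨ (v ⊃ w)))) ∨ (((¬w ∧ (u ⊃ w)) ∧ ¬¬u) ⊃ ((¬u ∨ (w ⊃ w)) ⊃ w)) = 4 ∨ 5 = 5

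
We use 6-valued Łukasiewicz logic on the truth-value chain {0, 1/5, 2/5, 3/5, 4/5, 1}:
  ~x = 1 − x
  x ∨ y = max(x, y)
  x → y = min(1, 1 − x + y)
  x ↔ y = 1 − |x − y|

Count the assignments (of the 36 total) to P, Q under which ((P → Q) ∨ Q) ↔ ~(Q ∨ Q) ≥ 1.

value 1: 3 assignments (counts)
value 4/5: 7 assignments
value 3/5: 6 assignments
value 2/5: 7 assignments
value 1/5: 6 assignments
value 0: 7 assignments
So 3 of the 36 assignments meet the threshold.

3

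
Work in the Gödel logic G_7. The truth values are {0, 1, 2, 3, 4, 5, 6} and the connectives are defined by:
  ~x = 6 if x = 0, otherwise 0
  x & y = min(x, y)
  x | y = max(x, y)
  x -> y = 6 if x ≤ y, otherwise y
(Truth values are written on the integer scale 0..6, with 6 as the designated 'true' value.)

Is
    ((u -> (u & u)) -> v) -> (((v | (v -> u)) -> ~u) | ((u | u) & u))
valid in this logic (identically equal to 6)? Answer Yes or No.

Counterexample: take u = 1, v = 2.
u & u = 1 & 1 = 1
u -> (u & u) = 1 -> 1 = 6
(u -> (u & u)) -> v = 6 -> 2 = 2
v -> u = 2 -> 1 = 1
v | (v -> u) = 2 | 1 = 2
~u = ~1 = 0
(v | (v -> u)) -> ~u = 2 -> 0 = 0
u | u = 1 | 1 = 1
(u | u) & u = 1 & 1 = 1
((v | (v -> u)) -> ~u) | ((u | u) & u) = 0 | 1 = 1
((u -> (u & u)) -> v) -> (((v | (v -> u)) -> ~u) | ((u | u) & u)) = 2 -> 1 = 1
This gives 1 ≠ 6.

No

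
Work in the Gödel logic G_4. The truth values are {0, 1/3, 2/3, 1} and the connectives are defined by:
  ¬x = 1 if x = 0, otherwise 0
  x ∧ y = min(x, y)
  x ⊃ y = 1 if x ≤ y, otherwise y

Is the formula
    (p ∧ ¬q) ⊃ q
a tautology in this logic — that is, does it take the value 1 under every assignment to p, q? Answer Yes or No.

Counterexample: take p = 1/3, q = 0.
¬q = ¬0 = 1
p ∧ ¬q = 1/3 ∧ 1 = 1/3
(p ∧ ¬q) ⊃ q = 1/3 ⊃ 0 = 0
This gives 0 ≠ 1.

No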